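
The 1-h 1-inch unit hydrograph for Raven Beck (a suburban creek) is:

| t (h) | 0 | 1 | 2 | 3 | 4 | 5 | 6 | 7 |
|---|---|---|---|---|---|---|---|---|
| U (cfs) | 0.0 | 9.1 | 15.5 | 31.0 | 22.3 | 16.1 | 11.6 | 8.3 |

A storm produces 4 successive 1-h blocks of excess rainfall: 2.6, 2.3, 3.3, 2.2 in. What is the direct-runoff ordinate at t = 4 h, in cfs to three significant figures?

By discrete convolution, Q_j = Σ (P_i / 1 in) · U_{j−i}.
At t = 4 h (j=4): Q = (2.6/1)·22.3 + (2.3/1)·31.0 + (3.3/1)·15.5 + (2.2/1)·9.1 = 200 cfs.

Q ≈ 200 cfs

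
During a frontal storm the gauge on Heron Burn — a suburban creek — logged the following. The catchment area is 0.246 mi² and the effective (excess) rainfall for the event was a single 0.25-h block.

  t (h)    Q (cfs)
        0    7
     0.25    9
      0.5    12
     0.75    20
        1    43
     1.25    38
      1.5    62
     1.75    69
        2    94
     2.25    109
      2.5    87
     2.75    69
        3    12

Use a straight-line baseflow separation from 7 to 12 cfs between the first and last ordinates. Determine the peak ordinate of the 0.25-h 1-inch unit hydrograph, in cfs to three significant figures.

Direct runoff: 0.00, 1.58, 4.17, 11.75, 34.33, 28.92, 52.50, 59.08, 83.67, 98.25, 75.83, 57.42, 0.00 cfs; ΣQ_DR = 507.5 cfs, peak = 98.25 cfs.
Runoff depth d = ΣQ_DR·Δt / A = 507.5 × 900 / (0.246 mi²) = 0.7992 in.
The 1-inch UH is the DRH scaled by (1 in)/d, so U_p = 98.25 × 1/0.7992 = 123 cfs.

U_p ≈ 123 cfs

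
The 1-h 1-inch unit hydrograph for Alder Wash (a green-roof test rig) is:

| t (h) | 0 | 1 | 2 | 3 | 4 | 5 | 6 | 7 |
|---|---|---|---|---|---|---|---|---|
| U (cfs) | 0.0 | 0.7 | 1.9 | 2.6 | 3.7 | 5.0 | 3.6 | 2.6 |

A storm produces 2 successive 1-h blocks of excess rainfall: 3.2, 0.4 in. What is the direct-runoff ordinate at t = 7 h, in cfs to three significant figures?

Q ≈ 9.76 cfs

By discrete convolution, Q_j = Σ (P_i / 1 in) · U_{j−i}.
At t = 7 h (j=7): Q = (3.2/1)·2.6 + (0.4/1)·3.6 = 9.76 cfs.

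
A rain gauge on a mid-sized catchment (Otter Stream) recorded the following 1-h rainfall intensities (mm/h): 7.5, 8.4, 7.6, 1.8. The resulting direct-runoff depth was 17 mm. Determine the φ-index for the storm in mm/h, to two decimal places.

Only the 3 blocks with intensity above φ contribute runoff: 7.5, 8.4, 7.6 mm/h.
Σ(I−φ)·Δt = d  ⇒  (7.5+8.4+7.6 − 3φ)·1 = 17
φ = (23.50 − 17/1) / 3 = 2.17 mm/h.

φ ≈ 2.17 mm/h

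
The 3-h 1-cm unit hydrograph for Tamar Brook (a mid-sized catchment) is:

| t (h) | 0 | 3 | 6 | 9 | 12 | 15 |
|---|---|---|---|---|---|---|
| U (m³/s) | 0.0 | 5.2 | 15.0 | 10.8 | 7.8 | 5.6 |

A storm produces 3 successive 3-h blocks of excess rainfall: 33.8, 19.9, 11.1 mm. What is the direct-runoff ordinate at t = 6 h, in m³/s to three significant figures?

By discrete convolution, Q_j = Σ (P_i / 10 mm) · U_{j−i}.
At t = 6 h (j=2): Q = (33.8/10)·15.0 + (19.9/10)·5.2 + (11.1/10)·0.0 = 61.0 m³/s.

Q ≈ 61.0 m³/s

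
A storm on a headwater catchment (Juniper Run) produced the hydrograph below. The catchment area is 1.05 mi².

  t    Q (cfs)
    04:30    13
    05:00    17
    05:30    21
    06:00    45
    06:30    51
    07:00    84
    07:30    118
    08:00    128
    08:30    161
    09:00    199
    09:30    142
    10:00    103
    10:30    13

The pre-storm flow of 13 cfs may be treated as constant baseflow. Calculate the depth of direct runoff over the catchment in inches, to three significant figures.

d ≈ 0.683 in

Direct runoff: 0.0, 4.0, 8.0, 32.0, 38.0, 71.0, 105.0, 115.0, 148.0, 186.0, 129.0, 90.0, 0.0 cfs; ΣQ_DR = 926.0 cfs.
V = ΣQ_DR · Δt = 926.0 × 1800 s = 1.667 × 10^6 ft³.
Over A = 1.05 mi², depth = V / A = 0.683 in.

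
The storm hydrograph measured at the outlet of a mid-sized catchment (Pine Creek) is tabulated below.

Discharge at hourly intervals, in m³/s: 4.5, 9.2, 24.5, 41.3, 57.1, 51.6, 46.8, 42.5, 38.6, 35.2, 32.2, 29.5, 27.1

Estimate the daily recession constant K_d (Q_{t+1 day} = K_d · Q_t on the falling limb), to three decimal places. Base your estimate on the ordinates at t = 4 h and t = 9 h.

K_d ≈ 0.098

Between t = 4 h and t = 9 h the flow falls from 57.1 to 35.2 m³/s over 5×1 h = 5 h.
Per-interval ratio K = (35.2/57.1)^(1/5) = 0.9078; K_d = K^(24/1) = 0.098.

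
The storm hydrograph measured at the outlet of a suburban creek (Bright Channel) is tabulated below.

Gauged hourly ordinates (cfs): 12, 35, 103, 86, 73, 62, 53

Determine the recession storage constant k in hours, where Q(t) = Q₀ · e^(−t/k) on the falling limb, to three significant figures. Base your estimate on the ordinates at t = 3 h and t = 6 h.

k ≈ 6.20 h

On the falling limb, Q drops from 86 to 53 cfs between t = 3 h and t = 6 h (Δt = 3 h).
k = −Δt / ln(Q₂/Q₁) = −3 / ln(53/86) = 6.20 h.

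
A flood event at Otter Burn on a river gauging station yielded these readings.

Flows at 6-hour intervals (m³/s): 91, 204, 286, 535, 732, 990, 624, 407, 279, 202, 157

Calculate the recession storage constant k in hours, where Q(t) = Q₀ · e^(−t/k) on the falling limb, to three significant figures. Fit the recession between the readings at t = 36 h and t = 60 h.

On the falling limb, Q drops from 624 to 157 m³/s between t = 36 h and t = 60 h (Δt = 24 h).
k = −Δt / ln(Q₂/Q₁) = −24 / ln(157/624) = 17.4 h.

k ≈ 17.4 h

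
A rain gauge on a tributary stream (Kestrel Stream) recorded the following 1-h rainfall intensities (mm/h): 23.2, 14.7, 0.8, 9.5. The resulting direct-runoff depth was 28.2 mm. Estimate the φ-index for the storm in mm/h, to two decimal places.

Only the 3 blocks with intensity above φ contribute runoff: 23.2, 14.7, 9.5 mm/h.
Σ(I−φ)·Δt = d  ⇒  (23.2+14.7+9.5 − 3φ)·1 = 28.2
φ = (47.40 − 28.2/1) / 3 = 6.40 mm/h.

φ ≈ 6.40 mm/h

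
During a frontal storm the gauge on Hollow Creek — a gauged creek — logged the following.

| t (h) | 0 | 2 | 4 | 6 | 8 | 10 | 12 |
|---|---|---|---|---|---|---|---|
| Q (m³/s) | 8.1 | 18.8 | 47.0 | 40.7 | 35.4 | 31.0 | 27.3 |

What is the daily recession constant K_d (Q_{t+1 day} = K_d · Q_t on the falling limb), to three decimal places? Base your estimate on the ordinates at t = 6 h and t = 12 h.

Between t = 6 h and t = 12 h the flow falls from 40.7 to 27.3 m³/s over 3×2 h = 6 h.
Per-interval ratio K = (27.3/40.7)^(1/3) = 0.8754; K_d = K^(24/2) = 0.202.

K_d ≈ 0.202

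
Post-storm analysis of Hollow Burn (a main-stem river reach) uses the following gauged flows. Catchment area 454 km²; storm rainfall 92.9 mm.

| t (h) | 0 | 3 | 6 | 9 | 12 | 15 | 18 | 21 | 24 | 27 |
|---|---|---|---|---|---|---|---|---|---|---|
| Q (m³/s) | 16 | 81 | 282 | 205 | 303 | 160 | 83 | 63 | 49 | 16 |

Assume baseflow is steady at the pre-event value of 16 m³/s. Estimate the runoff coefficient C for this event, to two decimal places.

ΣQ_DR = 1098 m³/s; V = ΣQ_DR·Δt = 1.186 × 10^7 m³.
Runoff depth d = V / A = 26.12 mm.
C = d / P = 26.12 / 92.9 = 0.28.

C ≈ 0.28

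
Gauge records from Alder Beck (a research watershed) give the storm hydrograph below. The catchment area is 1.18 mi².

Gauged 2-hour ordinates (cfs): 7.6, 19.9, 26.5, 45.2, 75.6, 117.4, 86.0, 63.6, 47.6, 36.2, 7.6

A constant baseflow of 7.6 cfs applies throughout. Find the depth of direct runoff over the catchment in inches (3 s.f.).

d ≈ 1.18 in

Direct runoff: 0.0, 12.3, 18.9, 37.6, 68.0, 109.8, 78.4, 56.0, 40.0, 28.6, 0.0 cfs; ΣQ_DR = 449.6 cfs.
V = ΣQ_DR · Δt = 449.6 × 7200 s = 3.237 × 10^6 ft³.
Over A = 1.18 mi², depth = V / A = 1.18 in.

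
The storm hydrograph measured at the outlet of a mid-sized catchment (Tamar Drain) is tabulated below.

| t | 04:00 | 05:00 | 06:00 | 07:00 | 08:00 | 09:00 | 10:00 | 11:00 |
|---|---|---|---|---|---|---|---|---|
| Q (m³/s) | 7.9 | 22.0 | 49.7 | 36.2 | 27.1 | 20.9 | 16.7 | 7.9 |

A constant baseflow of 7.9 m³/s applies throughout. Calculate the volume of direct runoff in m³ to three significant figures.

V ≈ 4.51 × 10^5 m³

Direct-runoff ordinates (Q − Q_b): 0.0, 14.1, 41.8, 28.3, 19.2, 13.0, 8.8, 0.0 m³/s.
ΣQ_DR = 125.2 m³/s.
With Δt = 1 h = 3600 s, V = ΣQ_DR · Δt = 125.2 × 3600 = 4.51 × 10^5 m³.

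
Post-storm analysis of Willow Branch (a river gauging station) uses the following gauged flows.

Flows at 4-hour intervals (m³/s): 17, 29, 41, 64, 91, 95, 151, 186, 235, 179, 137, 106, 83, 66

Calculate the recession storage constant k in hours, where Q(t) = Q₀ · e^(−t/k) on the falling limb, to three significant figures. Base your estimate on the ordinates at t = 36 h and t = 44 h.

k ≈ 15.3 h

On the falling limb, Q drops from 179 to 106 m³/s between t = 36 h and t = 44 h (Δt = 8 h).
k = −Δt / ln(Q₂/Q₁) = −8 / ln(106/179) = 15.3 h.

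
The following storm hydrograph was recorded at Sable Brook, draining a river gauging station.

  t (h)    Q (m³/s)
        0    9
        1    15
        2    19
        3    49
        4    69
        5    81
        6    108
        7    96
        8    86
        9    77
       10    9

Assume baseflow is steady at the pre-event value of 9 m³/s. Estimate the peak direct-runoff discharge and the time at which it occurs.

Subtracting baseflow gives direct-runoff ordinates: 0.0, 6.0, 10.0, 40.0, 60.0, 72.0, 99.0, 87.0, 77.0, 68.0, 0.0 m³/s.
The maximum is 99.0 m³/s, occurring at the reading for t = 6 h.

Q_p = 99.0 m³/s at t = 6 h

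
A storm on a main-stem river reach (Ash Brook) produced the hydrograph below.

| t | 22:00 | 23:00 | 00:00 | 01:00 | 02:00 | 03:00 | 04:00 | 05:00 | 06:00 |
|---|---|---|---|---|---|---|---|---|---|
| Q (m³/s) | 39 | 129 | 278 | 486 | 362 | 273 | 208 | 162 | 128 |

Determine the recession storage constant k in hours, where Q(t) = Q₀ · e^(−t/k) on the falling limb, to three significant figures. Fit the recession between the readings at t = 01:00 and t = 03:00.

k ≈ 3.47 h

On the falling limb, Q drops from 486 to 273 m³/s between t = 01:00 and t = 03:00 (Δt = 2 h).
k = −Δt / ln(Q₂/Q₁) = −2 / ln(273/486) = 3.47 h.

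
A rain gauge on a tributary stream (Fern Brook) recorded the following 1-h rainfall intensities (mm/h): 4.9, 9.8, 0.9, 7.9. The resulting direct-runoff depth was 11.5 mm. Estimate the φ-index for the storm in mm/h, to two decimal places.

Only the 3 blocks with intensity above φ contribute runoff: 4.9, 9.8, 7.9 mm/h.
Σ(I−φ)·Δt = d  ⇒  (4.9+9.8+7.9 − 3φ)·1 = 11.5
φ = (22.60 − 11.5/1) / 3 = 3.70 mm/h.

φ ≈ 3.70 mm/h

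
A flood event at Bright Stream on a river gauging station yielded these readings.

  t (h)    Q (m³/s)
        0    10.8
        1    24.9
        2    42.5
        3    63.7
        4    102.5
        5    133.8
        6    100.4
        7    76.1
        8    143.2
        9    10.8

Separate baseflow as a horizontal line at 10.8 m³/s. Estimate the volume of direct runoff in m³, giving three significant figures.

Direct-runoff ordinates (Q − Q_b): 0.0, 14.1, 31.7, 52.9, 91.7, 123.0, 89.6, 65.3, 132.4, 0.0 m³/s.
ΣQ_DR = 600.7 m³/s.
With Δt = 1 h = 3600 s, V = ΣQ_DR · Δt = 600.7 × 3600 = 2.16 × 10^6 m³.

V ≈ 2.16 × 10^6 m³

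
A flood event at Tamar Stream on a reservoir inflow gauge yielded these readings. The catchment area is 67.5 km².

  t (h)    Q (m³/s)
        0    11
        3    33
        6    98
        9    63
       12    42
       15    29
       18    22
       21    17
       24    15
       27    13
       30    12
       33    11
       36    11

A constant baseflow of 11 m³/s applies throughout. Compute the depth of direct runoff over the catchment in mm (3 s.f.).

d ≈ 37.4 mm

Direct runoff: 0.0, 22.0, 87.0, 52.0, 31.0, 18.0, 11.0, 6.0, 4.0, 2.0, 1.0, 0.0, 0.0 m³/s; ΣQ_DR = 234.0 m³/s.
V = ΣQ_DR · Δt = 234.0 × 10800 s = 2.527 × 10^6 m³.
Over A = 67.5 km², depth = V / A = 37.4 mm.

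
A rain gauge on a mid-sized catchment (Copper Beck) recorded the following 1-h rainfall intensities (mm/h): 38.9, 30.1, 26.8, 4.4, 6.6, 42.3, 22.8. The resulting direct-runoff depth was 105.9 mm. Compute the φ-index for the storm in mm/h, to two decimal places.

Only the 5 blocks with intensity above φ contribute runoff: 38.9, 30.1, 26.8, 42.3, 22.8 mm/h.
Σ(I−φ)·Δt = d  ⇒  (38.9+30.1+26.8+42.3+22.8 − 5φ)·1 = 105.9
φ = (160.9 − 105.9/1) / 5 = 11.00 mm/h.

φ ≈ 11.00 mm/h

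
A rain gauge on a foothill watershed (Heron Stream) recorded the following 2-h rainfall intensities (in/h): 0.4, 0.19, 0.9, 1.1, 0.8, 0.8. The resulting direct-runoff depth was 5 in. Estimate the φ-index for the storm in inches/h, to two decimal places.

φ ≈ 0.30 in/h

Only the 5 blocks with intensity above φ contribute runoff: 0.4, 0.9, 1.1, 0.8, 0.8 in/h.
Σ(I−φ)·Δt = d  ⇒  (0.4+0.9+1.1+0.8+0.8 − 5φ)·2 = 5
φ = (4.000 − 5/2) / 5 = 0.30 in/h.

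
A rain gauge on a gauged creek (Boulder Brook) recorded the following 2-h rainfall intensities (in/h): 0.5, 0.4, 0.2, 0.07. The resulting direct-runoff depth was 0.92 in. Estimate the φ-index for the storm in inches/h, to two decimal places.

φ ≈ 0.22 in/h

Only the 2 blocks with intensity above φ contribute runoff: 0.5, 0.4 in/h.
Σ(I−φ)·Δt = d  ⇒  (0.5+0.4 − 2φ)·2 = 0.92
φ = (0.9000 − 0.92/2) / 2 = 0.22 in/h.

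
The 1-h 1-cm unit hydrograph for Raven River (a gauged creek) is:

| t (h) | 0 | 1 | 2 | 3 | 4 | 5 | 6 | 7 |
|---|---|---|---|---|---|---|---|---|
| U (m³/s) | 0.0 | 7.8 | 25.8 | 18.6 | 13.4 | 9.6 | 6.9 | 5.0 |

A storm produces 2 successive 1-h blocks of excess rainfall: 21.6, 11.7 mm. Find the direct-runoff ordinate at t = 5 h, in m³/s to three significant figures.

Q ≈ 36.4 m³/s

By discrete convolution, Q_j = Σ (P_i / 10 mm) · U_{j−i}.
At t = 5 h (j=5): Q = (21.6/10)·9.6 + (11.7/10)·13.4 = 36.4 m³/s.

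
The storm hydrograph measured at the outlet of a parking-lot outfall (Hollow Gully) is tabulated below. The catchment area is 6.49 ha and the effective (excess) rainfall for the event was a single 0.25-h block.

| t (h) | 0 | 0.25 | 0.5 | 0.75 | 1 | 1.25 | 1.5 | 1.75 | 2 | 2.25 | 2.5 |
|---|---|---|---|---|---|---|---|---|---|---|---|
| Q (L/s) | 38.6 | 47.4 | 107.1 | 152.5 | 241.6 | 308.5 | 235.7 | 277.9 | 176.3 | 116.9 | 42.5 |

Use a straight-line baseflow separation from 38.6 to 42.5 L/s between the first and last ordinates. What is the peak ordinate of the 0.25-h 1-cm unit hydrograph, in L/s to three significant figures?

U_p ≈ 149 L/s

Direct runoff: 0.00, 8.41, 67.72, 112.73, 201.44, 267.95, 194.76, 236.57, 134.58, 74.79, 0.00 L/s; ΣQ_DR = 1299 L/s, peak = 267.95 L/s.
Runoff depth d = ΣQ_DR·Δt / A = 1299 × 900 / (6.49 ha) = 18.01 mm.
The 1-cm UH is the DRH scaled by (10 mm)/d, so U_p = 267.95 × 10/18.01 = 149 L/s.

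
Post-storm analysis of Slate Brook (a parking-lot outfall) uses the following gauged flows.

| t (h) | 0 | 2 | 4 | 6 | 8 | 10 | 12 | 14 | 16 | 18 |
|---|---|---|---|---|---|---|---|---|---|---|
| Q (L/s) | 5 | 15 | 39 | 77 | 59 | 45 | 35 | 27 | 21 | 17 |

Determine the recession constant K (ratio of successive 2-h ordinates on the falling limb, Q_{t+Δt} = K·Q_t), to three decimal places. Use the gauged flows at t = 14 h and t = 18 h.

Using the recession-limb readings at t = 14 h and t = 18 h: Q falls from 27 to 17 L/s over 2 intervals.
K = (Q₂/Q₁)^(1/2) = (17/27)^(1/2) = 0.793.

K ≈ 0.793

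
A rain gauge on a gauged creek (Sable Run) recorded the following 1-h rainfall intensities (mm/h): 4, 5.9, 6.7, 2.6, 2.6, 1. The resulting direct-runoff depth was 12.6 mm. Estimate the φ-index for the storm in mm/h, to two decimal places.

Only the 5 blocks with intensity above φ contribute runoff: 4, 5.9, 6.7, 2.6, 2.6 mm/h.
Σ(I−φ)·Δt = d  ⇒  (4+5.9+6.7+2.6+2.6 − 5φ)·1 = 12.6
φ = (21.80 − 12.6/1) / 5 = 1.84 mm/h.

φ ≈ 1.84 mm/h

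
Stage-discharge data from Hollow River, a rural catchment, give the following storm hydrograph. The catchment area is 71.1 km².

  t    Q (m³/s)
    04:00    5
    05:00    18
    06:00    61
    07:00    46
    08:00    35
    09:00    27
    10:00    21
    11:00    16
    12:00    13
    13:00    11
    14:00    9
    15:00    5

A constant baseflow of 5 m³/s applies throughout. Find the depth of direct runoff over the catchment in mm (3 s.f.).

Direct runoff: 0.0, 13.0, 56.0, 41.0, 30.0, 22.0, 16.0, 11.0, 8.0, 6.0, 4.0, 0.0 m³/s; ΣQ_DR = 207.0 m³/s.
V = ΣQ_DR · Δt = 207.0 × 3600 s = 7.452 × 10^5 m³.
Over A = 71.1 km², depth = V / A = 10.5 mm.

d ≈ 10.5 mm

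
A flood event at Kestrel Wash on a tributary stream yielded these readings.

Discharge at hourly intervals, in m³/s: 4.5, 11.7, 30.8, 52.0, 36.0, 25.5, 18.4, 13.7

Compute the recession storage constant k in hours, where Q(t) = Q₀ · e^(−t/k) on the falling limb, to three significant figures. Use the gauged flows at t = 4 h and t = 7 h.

k ≈ 3.11 h

On the falling limb, Q drops from 36.0 to 13.7 m³/s between t = 4 h and t = 7 h (Δt = 3 h).
k = −Δt / ln(Q₂/Q₁) = −3 / ln(13.7/36.0) = 3.11 h.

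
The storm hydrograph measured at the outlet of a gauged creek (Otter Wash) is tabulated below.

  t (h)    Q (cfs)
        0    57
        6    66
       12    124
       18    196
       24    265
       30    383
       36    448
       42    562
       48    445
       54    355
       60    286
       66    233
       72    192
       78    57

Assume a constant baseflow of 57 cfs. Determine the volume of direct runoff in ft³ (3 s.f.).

Direct-runoff ordinates (Q − Q_b): 0.0, 9.0, 67.0, 139.0, 208.0, 326.0, 391.0, 505.0, 388.0, 298.0, 229.0, 176.0, 135.0, 0.0 cfs.
ΣQ_DR = 2871 cfs.
With Δt = 6 h = 21600 s, V = ΣQ_DR · Δt = 2871 × 21600 = 6.20 × 10^7 ft³.

V ≈ 6.20 × 10^7 ft³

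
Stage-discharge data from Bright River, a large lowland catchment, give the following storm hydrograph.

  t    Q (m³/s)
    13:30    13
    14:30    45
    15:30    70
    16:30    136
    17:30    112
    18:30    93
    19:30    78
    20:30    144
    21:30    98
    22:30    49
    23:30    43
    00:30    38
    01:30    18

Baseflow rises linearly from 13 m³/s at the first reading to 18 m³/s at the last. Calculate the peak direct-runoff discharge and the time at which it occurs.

Q_p = 128.08 m³/s at t = 20:30

Subtracting baseflow gives direct-runoff ordinates: 0.00, 31.58, 56.17, 121.75, 97.33, 77.92, 62.50, 128.08, 81.67, 32.25, 25.83, 20.42, 0.00 m³/s.
The maximum is 128.08 m³/s, occurring at the reading for t = 20:30.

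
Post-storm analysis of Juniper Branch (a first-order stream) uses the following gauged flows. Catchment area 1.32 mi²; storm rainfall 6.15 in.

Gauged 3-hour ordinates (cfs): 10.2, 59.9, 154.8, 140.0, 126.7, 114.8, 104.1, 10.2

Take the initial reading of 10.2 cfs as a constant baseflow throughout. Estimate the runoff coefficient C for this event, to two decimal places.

C ≈ 0.37

ΣQ_DR = 639.1 cfs; V = ΣQ_DR·Δt = 6.902 × 10^6 ft³.
Runoff depth d = V / A = 2.251 in.
C = d / P = 2.251 / 6.15 = 0.37.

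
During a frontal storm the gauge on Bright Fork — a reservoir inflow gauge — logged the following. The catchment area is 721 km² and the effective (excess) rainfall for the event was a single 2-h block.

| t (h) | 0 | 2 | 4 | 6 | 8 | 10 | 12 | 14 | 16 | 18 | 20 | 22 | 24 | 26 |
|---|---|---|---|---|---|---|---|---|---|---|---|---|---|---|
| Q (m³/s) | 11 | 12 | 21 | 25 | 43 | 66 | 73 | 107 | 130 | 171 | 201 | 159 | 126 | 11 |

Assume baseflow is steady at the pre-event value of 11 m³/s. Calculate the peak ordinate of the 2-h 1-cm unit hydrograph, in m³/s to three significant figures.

Direct runoff: 0.0, 1.0, 10.0, 14.0, 32.0, 55.0, 62.0, 96.0, 119.0, 160.0, 190.0, 148.0, 115.0, 0.0 m³/s; ΣQ_DR = 1002 m³/s, peak = 190.0 m³/s.
Runoff depth d = ΣQ_DR·Δt / A = 1002 × 7200 / (721 km²) = 10.01 mm.
The 1-cm UH is the DRH scaled by (10 mm)/d, so U_p = 190.0 × 10/10.01 = 190 m³/s.

U_p ≈ 190 m³/s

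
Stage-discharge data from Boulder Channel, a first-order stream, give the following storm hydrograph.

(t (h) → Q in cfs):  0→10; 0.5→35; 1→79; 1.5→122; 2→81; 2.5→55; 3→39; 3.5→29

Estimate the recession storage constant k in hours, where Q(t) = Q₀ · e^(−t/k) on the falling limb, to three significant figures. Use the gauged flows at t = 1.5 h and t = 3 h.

k ≈ 1.32 h

On the falling limb, Q drops from 122 to 39 cfs between t = 1.5 h and t = 3 h (Δt = 1.5 h).
k = −Δt / ln(Q₂/Q₁) = −1.5 / ln(39/122) = 1.32 h.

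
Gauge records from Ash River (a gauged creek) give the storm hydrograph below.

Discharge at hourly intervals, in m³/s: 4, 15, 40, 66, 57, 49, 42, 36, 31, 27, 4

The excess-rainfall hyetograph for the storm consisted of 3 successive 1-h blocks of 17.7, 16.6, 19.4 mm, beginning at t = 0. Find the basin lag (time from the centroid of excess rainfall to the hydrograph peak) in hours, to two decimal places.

t_L ≈ 1.47 h

Centroid of excess rainfall: t_c = Σ P_i·t̄_i / ΣP_i = 1.5317 h (block centres at 0.5, 1.5, 2.5 h).
Hydrograph peak occurs at t = 3 h, so basin lag t_L = 3 − 1.5317 = 1.47 h.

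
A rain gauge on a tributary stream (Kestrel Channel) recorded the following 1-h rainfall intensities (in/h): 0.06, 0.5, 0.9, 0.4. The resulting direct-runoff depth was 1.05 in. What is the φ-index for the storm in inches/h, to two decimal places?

φ ≈ 0.25 in/h

Only the 3 blocks with intensity above φ contribute runoff: 0.5, 0.9, 0.4 in/h.
Σ(I−φ)·Δt = d  ⇒  (0.5+0.9+0.4 − 3φ)·1 = 1.05
φ = (1.800 − 1.05/1) / 3 = 0.25 in/h.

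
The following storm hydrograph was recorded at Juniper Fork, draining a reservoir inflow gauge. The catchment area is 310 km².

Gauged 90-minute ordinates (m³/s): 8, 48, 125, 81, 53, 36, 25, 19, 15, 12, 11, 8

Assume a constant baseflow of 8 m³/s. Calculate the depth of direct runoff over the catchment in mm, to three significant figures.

Direct runoff: 0.0, 40.0, 117.0, 73.0, 45.0, 28.0, 17.0, 11.0, 7.0, 4.0, 3.0, 0.0 m³/s; ΣQ_DR = 345.0 m³/s.
V = ΣQ_DR · Δt = 345.0 × 5400 s = 1.863 × 10^6 m³.
Over A = 310 km², depth = V / A = 6.01 mm.

d ≈ 6.01 mm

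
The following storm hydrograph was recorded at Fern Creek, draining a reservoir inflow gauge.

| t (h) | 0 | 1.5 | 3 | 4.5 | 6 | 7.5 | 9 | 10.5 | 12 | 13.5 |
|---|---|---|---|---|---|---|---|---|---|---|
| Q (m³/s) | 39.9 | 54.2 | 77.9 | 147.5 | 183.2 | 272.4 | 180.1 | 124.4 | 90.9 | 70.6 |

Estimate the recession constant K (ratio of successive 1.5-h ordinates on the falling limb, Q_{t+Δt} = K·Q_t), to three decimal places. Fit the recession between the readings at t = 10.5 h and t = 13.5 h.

Using the recession-limb readings at t = 10.5 h and t = 13.5 h: Q falls from 124.4 to 70.6 m³/s over 2 intervals.
K = (Q₂/Q₁)^(1/2) = (70.6/124.4)^(1/2) = 0.753.

K ≈ 0.753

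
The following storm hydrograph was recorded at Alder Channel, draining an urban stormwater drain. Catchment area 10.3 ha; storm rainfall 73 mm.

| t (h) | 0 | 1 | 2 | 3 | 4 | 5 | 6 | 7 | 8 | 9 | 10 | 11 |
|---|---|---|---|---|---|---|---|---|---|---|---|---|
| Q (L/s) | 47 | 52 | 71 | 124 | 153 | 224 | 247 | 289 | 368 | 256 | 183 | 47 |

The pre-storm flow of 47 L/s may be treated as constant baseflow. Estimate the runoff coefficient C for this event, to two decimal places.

C ≈ 0.72

ΣQ_DR = 1497 L/s; V = ΣQ_DR·Δt = 5.389 × 10^6 L.
Runoff depth d = V / A = 52.32 mm.
C = d / P = 52.32 / 73 = 0.72.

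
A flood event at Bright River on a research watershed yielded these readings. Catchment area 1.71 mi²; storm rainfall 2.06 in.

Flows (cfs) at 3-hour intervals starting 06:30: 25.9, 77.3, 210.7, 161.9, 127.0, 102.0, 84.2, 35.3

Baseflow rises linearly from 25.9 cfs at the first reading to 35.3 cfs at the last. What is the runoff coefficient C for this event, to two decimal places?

C ≈ 0.76

ΣQ_DR = 579.5 cfs; V = ΣQ_DR·Δt = 6.259 × 10^6 ft³.
Runoff depth d = V / A = 1.575 in.
C = d / P = 1.575 / 2.06 = 0.76.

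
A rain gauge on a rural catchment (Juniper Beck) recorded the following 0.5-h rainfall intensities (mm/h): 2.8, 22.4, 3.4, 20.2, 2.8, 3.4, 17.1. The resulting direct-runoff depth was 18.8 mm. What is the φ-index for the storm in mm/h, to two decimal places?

Only the 3 blocks with intensity above φ contribute runoff: 22.4, 20.2, 17.1 mm/h.
Σ(I−φ)·Δt = d  ⇒  (22.4+20.2+17.1 − 3φ)·0.5 = 18.8
φ = (59.70 − 18.8/0.5) / 3 = 7.37 mm/h.

φ ≈ 7.37 mm/h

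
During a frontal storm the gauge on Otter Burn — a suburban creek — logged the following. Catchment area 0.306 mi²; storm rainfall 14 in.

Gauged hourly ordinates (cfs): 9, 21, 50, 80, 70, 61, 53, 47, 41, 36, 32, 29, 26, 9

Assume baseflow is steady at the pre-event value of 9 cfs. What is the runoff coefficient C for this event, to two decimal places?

C ≈ 0.16

ΣQ_DR = 438.0 cfs; V = ΣQ_DR·Δt = 1.577 × 10^6 ft³.
Runoff depth d = V / A = 2.218 in.
C = d / P = 2.218 / 14 = 0.16.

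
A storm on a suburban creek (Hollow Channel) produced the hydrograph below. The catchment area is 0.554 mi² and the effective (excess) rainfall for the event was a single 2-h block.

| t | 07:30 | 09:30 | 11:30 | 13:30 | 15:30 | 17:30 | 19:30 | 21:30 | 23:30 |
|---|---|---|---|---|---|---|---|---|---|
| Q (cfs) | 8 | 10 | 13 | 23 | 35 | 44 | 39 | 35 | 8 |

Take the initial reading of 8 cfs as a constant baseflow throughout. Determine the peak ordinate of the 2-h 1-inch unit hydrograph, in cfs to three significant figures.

U_p ≈ 45.0 cfs

Direct runoff: 0.0, 2.0, 5.0, 15.0, 27.0, 36.0, 31.0, 27.0, 0.0 cfs; ΣQ_DR = 143.0 cfs, peak = 36.0 cfs.
Runoff depth d = ΣQ_DR·Δt / A = 143.0 × 7200 / (0.554 mi²) = 0.8000 in.
The 1-inch UH is the DRH scaled by (1 in)/d, so U_p = 36.0 × 1/0.8000 = 45.0 cfs.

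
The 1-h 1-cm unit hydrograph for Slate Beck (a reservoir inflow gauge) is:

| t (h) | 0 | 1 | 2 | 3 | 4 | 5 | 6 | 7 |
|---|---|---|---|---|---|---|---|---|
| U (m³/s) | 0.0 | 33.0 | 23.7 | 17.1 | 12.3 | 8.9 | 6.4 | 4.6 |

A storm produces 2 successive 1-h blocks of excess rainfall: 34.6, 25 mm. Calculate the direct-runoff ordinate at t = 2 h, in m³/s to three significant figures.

Q ≈ 165 m³/s

By discrete convolution, Q_j = Σ (P_i / 10 mm) · U_{j−i}.
At t = 2 h (j=2): Q = (34.6/10)·23.7 + (25/10)·33.0 = 165 m³/s.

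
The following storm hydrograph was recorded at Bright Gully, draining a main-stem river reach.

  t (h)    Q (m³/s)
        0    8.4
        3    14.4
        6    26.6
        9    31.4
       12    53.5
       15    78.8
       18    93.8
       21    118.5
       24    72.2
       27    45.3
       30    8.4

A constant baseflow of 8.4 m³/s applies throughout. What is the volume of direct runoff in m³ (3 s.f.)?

V ≈ 4.96 × 10^6 m³

Direct-runoff ordinates (Q − Q_b): 0.0, 6.0, 18.2, 23.0, 45.1, 70.4, 85.4, 110.1, 63.8, 36.9, 0.0 m³/s.
ΣQ_DR = 458.9 m³/s.
With Δt = 3 h = 10800 s, V = ΣQ_DR · Δt = 458.9 × 10800 = 4.96 × 10^6 m³.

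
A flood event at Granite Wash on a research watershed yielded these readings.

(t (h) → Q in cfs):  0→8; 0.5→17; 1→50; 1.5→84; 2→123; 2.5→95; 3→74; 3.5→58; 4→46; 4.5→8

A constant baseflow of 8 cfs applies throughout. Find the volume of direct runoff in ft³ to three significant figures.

Direct-runoff ordinates (Q − Q_b): 0.0, 9.0, 42.0, 76.0, 115.0, 87.0, 66.0, 50.0, 38.0, 0.0 cfs.
ΣQ_DR = 483.0 cfs.
With Δt = 0.5 h = 1800 s, V = ΣQ_DR · Δt = 483.0 × 1800 = 8.69 × 10^5 ft³.

V ≈ 8.69 × 10^5 ft³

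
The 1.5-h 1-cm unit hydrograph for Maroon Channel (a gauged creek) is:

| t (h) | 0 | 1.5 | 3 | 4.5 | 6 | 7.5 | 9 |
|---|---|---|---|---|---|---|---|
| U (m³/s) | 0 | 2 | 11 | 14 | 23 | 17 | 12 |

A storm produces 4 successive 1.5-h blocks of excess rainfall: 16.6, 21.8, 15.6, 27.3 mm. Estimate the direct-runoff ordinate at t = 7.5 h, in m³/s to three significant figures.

By discrete convolution, Q_j = Σ (P_i / 10 mm) · U_{j−i}.
At t = 7.5 h (j=5): Q = (16.6/10)·17 + (21.8/10)·23 + (15.6/10)·14 + (27.3/10)·11 = 130 m³/s.

Q ≈ 130 m³/s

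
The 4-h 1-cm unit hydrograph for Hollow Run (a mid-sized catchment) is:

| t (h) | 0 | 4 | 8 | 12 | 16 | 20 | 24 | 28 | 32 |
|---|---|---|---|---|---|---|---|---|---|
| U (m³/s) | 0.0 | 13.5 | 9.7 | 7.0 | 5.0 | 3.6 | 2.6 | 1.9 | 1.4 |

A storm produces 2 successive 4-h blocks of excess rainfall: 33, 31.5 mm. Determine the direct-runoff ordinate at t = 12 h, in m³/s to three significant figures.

By discrete convolution, Q_j = Σ (P_i / 10 mm) · U_{j−i}.
At t = 12 h (j=3): Q = (33/10)·7.0 + (31.5/10)·9.7 = 53.7 m³/s.

Q ≈ 53.7 m³/s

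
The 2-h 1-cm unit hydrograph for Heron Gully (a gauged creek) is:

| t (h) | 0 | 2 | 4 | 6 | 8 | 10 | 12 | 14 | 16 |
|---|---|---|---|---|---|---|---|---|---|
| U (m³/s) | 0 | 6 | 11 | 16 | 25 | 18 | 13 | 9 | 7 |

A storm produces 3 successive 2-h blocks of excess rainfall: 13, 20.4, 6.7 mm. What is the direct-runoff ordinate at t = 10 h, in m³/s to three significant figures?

Q ≈ 85.1 m³/s

By discrete convolution, Q_j = Σ (P_i / 10 mm) · U_{j−i}.
At t = 10 h (j=5): Q = (13/10)·18 + (20.4/10)·25 + (6.7/10)·16 = 85.1 m³/s.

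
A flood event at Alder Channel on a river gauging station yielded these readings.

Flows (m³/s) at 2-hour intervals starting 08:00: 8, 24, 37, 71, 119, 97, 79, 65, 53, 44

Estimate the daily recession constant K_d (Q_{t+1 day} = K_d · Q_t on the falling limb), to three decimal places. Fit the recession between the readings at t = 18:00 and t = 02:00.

Between t = 18:00 and t = 02:00 the flow falls from 97 to 44 m³/s over 4×2 h = 8 h.
Per-interval ratio K = (44/97)^(1/4) = 0.8207; K_d = K^(24/2) = 0.093.

K_d ≈ 0.093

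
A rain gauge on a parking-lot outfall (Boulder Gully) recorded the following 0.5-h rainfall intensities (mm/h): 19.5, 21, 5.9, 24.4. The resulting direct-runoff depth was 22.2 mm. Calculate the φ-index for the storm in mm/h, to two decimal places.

Only the 3 blocks with intensity above φ contribute runoff: 19.5, 21, 24.4 mm/h.
Σ(I−φ)·Δt = d  ⇒  (19.5+21+24.4 − 3φ)·0.5 = 22.2
φ = (64.90 − 22.2/0.5) / 3 = 6.83 mm/h.

φ ≈ 6.83 mm/h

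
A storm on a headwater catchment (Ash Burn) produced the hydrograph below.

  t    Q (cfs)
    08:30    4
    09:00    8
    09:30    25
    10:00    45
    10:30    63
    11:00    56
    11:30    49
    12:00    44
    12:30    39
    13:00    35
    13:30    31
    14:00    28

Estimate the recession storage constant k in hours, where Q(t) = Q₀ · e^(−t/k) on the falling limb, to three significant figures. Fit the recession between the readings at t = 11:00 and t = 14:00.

On the falling limb, Q drops from 56 to 28 cfs between t = 11:00 and t = 14:00 (Δt = 3 h).
k = −Δt / ln(Q₂/Q₁) = −3 / ln(28/56) = 4.33 h.

k ≈ 4.33 h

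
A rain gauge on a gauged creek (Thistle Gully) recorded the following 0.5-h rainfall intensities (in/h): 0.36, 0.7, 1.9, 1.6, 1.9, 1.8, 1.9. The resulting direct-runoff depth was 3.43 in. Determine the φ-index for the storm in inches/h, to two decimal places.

Only the 6 blocks with intensity above φ contribute runoff: 0.7, 1.9, 1.6, 1.9, 1.8, 1.9 in/h.
Σ(I−φ)·Δt = d  ⇒  (0.7+1.9+1.6+1.9+1.8+1.9 − 6φ)·0.5 = 3.43
φ = (9.800 − 3.43/0.5) / 6 = 0.49 in/h.

φ ≈ 0.49 in/h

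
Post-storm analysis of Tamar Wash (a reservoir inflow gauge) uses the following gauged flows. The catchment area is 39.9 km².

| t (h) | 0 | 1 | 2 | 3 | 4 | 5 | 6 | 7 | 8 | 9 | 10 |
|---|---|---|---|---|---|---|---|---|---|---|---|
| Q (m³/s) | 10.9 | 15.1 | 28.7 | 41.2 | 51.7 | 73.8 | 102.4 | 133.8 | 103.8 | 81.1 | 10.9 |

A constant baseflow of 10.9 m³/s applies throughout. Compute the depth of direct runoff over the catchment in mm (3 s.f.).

Direct runoff: 0.0, 4.2, 17.8, 30.3, 40.8, 62.9, 91.5, 122.9, 92.9, 70.2, 0.0 m³/s; ΣQ_DR = 533.5 m³/s.
V = ΣQ_DR · Δt = 533.5 × 3600 s = 1.921 × 10^6 m³.
Over A = 39.9 km², depth = V / A = 48.1 mm.

d ≈ 48.1 mm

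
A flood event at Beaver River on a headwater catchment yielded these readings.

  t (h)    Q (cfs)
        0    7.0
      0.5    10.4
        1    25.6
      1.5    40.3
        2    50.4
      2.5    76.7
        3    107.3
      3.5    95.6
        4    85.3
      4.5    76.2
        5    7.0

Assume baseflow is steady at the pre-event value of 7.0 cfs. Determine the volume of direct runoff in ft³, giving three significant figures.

V ≈ 9.09 × 10^5 ft³

Direct-runoff ordinates (Q − Q_b): 0.0, 3.4, 18.6, 33.3, 43.4, 69.7, 100.3, 88.6, 78.3, 69.2, 0.0 cfs.
ΣQ_DR = 504.8 cfs.
With Δt = 0.5 h = 1800 s, V = ΣQ_DR · Δt = 504.8 × 1800 = 9.09 × 10^5 ft³.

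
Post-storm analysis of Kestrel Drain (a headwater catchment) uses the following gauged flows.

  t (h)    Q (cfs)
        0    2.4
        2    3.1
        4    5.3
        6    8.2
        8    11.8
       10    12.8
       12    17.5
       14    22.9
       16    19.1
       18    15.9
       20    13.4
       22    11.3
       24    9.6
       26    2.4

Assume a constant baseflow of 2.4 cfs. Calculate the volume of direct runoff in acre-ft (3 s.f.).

V ≈ 20.2 acre-ft

Direct-runoff ordinates (Q − Q_b): 0.0, 0.7, 2.9, 5.8, 9.4, 10.4, 15.1, 20.5, 16.7, 13.5, 11.0, 8.9, 7.2, 0.0 cfs.
ΣQ_DR = 122.1 cfs.
With Δt = 2 h = 7200 s, V = ΣQ_DR · Δt = 122.1 × 7200 = 8.79 × 10^5 ft³ = 20.2 acre-ft.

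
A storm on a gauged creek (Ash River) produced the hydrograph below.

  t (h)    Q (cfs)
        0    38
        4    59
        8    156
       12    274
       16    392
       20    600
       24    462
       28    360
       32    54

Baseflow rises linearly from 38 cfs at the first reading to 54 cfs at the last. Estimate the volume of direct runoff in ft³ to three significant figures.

V ≈ 2.85 × 10^7 ft³

Direct-runoff ordinates (Q − Q_b): 0.00, 19.00, 114.00, 230.00, 346.00, 552.00, 412.00, 308.00, 0.00 cfs.
ΣQ_DR = 1981 cfs.
With Δt = 4 h = 14400 s, V = ΣQ_DR · Δt = 1981 × 14400 = 2.85 × 10^7 ft³.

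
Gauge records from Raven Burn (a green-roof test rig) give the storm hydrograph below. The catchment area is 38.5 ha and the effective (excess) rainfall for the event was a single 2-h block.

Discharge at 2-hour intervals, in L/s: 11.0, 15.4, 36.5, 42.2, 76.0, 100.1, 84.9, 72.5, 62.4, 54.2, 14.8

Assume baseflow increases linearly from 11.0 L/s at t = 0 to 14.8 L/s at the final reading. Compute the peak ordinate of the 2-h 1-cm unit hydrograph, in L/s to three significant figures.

Direct runoff: 0.00, 4.02, 24.74, 30.06, 63.48, 87.20, 71.62, 58.84, 48.36, 39.78, 0.00 L/s; ΣQ_DR = 428.1 L/s, peak = 87.20 L/s.
Runoff depth d = ΣQ_DR·Δt / A = 428.1 × 7200 / (38.5 ha) = 8.006 mm.
The 1-cm UH is the DRH scaled by (10 mm)/d, so U_p = 87.20 × 10/8.006 = 109 L/s.

U_p ≈ 109 L/s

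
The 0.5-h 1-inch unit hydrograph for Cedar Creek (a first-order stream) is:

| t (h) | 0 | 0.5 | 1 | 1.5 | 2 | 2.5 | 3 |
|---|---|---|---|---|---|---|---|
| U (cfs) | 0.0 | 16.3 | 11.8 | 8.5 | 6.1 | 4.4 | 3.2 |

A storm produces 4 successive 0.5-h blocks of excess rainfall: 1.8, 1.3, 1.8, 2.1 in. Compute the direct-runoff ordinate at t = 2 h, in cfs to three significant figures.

By discrete convolution, Q_j = Σ (P_i / 1 in) · U_{j−i}.
At t = 2 h (j=4): Q = (1.8/1)·6.1 + (1.3/1)·8.5 + (1.8/1)·11.8 + (2.1/1)·16.3 = 77.5 cfs.

Q ≈ 77.5 cfs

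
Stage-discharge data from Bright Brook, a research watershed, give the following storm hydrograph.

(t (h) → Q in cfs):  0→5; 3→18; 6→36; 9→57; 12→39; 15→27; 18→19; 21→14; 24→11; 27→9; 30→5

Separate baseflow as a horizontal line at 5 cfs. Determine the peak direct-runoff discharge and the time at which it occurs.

Q_p = 52.0 cfs at t = 9 h

Subtracting baseflow gives direct-runoff ordinates: 0.0, 13.0, 31.0, 52.0, 34.0, 22.0, 14.0, 9.0, 6.0, 4.0, 0.0 cfs.
The maximum is 52.0 cfs, occurring at the reading for t = 9 h.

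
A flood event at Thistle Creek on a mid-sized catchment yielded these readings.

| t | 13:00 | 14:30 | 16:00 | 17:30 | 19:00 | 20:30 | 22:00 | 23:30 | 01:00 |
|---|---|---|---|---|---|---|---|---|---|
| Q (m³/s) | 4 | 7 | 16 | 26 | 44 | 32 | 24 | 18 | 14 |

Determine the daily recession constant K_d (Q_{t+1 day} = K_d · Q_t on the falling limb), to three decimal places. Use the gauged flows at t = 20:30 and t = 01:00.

Between t = 20:30 and t = 01:00 the flow falls from 32 to 14 m³/s over 3×1.5 h = 4.5 h.
Per-interval ratio K = (14/32)^(1/3) = 0.7591; K_d = K^(24/1.5) = 0.012.

K_d ≈ 0.012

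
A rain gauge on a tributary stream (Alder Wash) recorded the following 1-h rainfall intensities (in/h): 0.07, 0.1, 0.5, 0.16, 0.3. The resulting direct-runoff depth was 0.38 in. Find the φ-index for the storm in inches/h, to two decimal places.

Only the 2 blocks with intensity above φ contribute runoff: 0.5, 0.3 in/h.
Σ(I−φ)·Δt = d  ⇒  (0.5+0.3 − 2φ)·1 = 0.38
φ = (0.8000 − 0.38/1) / 2 = 0.21 in/h.

φ ≈ 0.21 in/h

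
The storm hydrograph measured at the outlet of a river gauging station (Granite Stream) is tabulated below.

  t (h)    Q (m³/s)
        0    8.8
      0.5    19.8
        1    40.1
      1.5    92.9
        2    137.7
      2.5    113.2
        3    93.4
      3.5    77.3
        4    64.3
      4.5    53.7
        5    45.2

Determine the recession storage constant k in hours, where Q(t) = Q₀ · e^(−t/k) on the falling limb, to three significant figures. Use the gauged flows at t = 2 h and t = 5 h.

k ≈ 2.69 h

On the falling limb, Q drops from 137.7 to 45.2 m³/s between t = 2 h and t = 5 h (Δt = 3 h).
k = −Δt / ln(Q₂/Q₁) = −3 / ln(45.2/137.7) = 2.69 h.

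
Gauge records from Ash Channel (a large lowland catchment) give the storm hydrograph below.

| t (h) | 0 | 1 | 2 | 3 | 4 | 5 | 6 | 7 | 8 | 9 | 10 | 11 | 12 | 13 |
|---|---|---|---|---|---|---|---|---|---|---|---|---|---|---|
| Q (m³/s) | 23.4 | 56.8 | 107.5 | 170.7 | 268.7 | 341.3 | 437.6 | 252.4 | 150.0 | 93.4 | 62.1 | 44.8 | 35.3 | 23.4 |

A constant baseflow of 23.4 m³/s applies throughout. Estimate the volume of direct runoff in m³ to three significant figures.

V ≈ 6.26 × 10^6 m³

Direct-runoff ordinates (Q − Q_b): 0.0, 33.4, 84.1, 147.3, 245.3, 317.9, 414.2, 229.0, 126.6, 70.0, 38.7, 21.4, 11.9, 0.0 m³/s.
ΣQ_DR = 1740 m³/s.
With Δt = 1 h = 3600 s, V = ΣQ_DR · Δt = 1740 × 3600 = 6.26 × 10^6 m³.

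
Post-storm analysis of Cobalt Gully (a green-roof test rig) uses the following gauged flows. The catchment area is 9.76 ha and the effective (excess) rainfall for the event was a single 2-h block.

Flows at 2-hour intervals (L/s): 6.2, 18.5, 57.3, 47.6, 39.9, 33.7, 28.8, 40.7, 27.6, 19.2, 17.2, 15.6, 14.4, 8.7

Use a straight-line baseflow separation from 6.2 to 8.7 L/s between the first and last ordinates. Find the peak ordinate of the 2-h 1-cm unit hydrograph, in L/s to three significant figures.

U_p ≈ 25.4 L/s

Direct runoff: 0.00, 12.11, 50.72, 40.82, 32.93, 26.54, 21.45, 33.15, 19.86, 11.27, 9.08, 7.28, 5.89, 0.00 L/s; ΣQ_DR = 271.1 L/s, peak = 50.72 L/s.
Runoff depth d = ΣQ_DR·Δt / A = 271.1 × 7200 / (9.76 ha) = 20.00 mm.
The 1-cm UH is the DRH scaled by (10 mm)/d, so U_p = 50.72 × 10/20.00 = 25.4 L/s.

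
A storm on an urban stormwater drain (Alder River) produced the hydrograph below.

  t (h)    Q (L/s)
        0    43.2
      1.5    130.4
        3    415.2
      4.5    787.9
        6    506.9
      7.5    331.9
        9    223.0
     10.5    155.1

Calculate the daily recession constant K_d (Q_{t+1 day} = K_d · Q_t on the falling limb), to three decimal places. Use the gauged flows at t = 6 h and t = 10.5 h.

Between t = 6 h and t = 10.5 h the flow falls from 506.9 to 155.1 L/s over 3×1.5 h = 4.5 h.
Per-interval ratio K = (155.1/506.9)^(1/3) = 0.6738; K_d = K^(24/1.5) = 0.002.

K_d ≈ 0.002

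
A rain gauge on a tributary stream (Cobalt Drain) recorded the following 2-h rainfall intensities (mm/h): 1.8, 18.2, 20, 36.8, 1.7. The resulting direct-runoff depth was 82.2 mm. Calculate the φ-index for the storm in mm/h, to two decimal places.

φ ≈ 11.30 mm/h

Only the 3 blocks with intensity above φ contribute runoff: 18.2, 20, 36.8 mm/h.
Σ(I−φ)·Δt = d  ⇒  (18.2+20+36.8 − 3φ)·2 = 82.2
φ = (75.00 − 82.2/2) / 3 = 11.30 mm/h.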